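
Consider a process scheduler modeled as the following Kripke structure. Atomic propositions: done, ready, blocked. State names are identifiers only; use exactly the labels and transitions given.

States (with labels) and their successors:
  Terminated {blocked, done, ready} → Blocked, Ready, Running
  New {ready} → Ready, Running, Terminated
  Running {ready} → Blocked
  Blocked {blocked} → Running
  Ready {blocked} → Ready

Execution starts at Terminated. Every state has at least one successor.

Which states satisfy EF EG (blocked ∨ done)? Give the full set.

{Terminated, New, Ready}

States satisfying EG (blocked ∨ done): {Terminated, Ready}.
States satisfying EF EG (blocked ∨ done): {Terminated, New, Ready}.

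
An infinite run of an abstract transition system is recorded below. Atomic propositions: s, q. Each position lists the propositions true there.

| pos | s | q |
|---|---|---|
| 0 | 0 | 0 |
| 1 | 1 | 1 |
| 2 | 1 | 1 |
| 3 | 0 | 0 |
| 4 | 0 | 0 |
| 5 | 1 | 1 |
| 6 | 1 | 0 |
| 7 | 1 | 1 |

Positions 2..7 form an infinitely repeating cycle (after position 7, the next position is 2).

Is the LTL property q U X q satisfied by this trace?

Yes

Walking from position 0: X q first holds at position 0, and q holds at every earlier position along the way, so q U X q holds.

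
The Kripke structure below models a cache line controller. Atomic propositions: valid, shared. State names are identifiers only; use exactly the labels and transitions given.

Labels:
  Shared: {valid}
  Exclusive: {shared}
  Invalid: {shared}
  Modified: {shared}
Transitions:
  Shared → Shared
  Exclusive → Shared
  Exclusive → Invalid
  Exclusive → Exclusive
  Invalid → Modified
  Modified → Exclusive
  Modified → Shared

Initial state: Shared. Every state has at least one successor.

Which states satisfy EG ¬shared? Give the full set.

States satisfying ¬shared: {Shared}.
States satisfying EG ¬shared: {Shared}.

{Shared}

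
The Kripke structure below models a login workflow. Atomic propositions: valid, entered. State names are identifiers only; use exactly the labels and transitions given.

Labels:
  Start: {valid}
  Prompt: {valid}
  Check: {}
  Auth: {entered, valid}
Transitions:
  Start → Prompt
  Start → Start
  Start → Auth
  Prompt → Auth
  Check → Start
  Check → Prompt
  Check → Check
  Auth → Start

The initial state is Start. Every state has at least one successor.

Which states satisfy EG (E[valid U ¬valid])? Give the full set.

States satisfying E[valid U ¬valid]: {Check}.
States satisfying EG (E[valid U ¬valid]): {Check}.

{Check}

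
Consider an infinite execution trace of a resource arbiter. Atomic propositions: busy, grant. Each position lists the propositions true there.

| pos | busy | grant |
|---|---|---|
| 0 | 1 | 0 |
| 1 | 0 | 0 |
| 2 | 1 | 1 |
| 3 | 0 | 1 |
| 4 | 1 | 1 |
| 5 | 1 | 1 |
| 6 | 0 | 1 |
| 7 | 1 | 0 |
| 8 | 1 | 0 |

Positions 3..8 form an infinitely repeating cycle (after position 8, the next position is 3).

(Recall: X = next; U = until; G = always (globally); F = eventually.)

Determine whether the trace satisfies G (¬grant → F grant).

Yes

¬grant → F grant holds at every position 0..8, and those are all positions ever visited, so G (¬grant → F grant) holds.
Positions where ¬grant holds: 0, 1, 7, 8.
Check F grant at each: 0→ok, 1→ok, 7→ok, 8→ok.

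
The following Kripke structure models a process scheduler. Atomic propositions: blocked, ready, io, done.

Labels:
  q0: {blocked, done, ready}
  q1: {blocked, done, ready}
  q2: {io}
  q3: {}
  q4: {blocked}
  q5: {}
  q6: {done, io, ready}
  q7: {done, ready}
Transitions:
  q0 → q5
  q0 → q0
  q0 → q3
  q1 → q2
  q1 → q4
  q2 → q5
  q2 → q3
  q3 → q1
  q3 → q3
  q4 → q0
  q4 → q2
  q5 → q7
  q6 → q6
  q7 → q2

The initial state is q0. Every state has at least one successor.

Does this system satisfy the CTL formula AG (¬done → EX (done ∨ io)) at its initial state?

States satisfying ¬done → EX (done ∨ io): {q0, q1, q3, q4, q5, q6, q7}.
States satisfying AG (¬done → EX (done ∨ io)): {q6}.
q2 is reachable from q0 and violates ¬done → EX (done ∨ io), so AG fails at q0.
q0 ∉ Sat(AG (¬done → EX (done ∨ io))).

Violated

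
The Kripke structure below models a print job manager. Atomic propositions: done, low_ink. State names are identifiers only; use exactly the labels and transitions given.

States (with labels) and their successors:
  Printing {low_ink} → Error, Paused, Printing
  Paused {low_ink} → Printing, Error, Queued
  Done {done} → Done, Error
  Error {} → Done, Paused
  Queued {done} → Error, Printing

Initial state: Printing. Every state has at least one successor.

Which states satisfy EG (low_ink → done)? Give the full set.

States satisfying low_ink → done: {Done, Error, Queued}.
States satisfying EG (low_ink → done): {Done, Error, Queued}.

{Done, Error, Queued}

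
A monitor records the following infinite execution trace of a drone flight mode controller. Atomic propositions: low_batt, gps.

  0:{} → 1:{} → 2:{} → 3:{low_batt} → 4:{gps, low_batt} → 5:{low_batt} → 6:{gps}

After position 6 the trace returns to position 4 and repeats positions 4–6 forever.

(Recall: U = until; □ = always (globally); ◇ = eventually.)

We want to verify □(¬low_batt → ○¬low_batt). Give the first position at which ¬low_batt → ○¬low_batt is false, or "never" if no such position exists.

Check ¬low_batt → ○¬low_batt at each position in order: 0 ✓, 1 ✓.
At position 2 the labels are {} and the next position 3 has {low_batt}, so ¬low_batt → ○¬low_batt is false there. This is the first violation.

2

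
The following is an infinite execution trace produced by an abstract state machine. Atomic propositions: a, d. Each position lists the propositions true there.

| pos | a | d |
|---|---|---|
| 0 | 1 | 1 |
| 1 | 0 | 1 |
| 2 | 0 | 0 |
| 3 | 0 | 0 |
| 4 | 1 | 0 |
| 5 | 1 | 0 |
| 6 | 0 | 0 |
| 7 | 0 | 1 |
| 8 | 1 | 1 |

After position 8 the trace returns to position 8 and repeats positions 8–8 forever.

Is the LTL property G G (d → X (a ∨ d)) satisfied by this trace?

No

G (d → X (a ∨ d)) must hold at every position from 0 onward. It fails at position 0, so G G (d → X (a ∨ d)) is false.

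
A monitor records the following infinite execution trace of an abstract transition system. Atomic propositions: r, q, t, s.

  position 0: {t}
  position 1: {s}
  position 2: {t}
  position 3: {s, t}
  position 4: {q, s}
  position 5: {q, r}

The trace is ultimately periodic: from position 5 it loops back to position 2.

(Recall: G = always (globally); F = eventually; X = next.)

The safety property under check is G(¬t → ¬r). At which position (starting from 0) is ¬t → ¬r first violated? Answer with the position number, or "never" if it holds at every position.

Check ¬t → ¬r at each position in order: 0 ✓, 1 ✓, 2 ✓, 3 ✓, 4 ✓.
At position 5 the labels are {q, r}, so ¬t → ¬r is false there. This is the first violation.

5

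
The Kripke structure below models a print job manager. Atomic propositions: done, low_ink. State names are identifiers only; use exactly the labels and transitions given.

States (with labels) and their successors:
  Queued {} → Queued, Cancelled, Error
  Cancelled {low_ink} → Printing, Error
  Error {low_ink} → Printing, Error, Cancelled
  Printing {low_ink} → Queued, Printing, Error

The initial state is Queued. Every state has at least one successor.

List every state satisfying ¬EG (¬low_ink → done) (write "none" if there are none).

{Queued}

States satisfying ¬low_ink → done: {Cancelled, Error, Printing}.
States satisfying EG (¬low_ink → done): {Cancelled, Error, Printing}.
States satisfying ¬EG (¬low_ink → done): {Queued}.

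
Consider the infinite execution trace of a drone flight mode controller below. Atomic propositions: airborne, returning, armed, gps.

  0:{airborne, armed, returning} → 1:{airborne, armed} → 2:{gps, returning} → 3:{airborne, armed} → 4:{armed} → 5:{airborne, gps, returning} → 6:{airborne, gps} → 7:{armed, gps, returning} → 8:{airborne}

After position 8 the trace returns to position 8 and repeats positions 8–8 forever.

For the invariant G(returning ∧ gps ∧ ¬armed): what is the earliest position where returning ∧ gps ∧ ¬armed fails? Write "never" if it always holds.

At position 0 the labels are {airborne, armed, returning}, so returning ∧ gps ∧ ¬armed is false there. This is the first violation.

0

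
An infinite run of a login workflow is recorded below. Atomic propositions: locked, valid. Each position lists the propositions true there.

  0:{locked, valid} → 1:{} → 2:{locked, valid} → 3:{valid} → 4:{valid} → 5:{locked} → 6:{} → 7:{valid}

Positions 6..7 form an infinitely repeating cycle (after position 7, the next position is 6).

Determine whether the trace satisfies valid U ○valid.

Walking from position 0: ○valid first holds at position 1, and valid holds at every earlier position along the way, so valid U ○valid holds.

Yes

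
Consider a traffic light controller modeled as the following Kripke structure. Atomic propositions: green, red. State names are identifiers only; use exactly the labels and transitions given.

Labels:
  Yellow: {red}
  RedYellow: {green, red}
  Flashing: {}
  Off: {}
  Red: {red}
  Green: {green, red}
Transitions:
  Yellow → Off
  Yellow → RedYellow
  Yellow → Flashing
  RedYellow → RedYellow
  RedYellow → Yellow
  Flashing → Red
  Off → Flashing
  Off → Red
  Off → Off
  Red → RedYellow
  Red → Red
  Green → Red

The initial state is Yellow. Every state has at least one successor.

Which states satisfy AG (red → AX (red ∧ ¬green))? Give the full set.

States satisfying red → AX (red ∧ ¬green): {Flashing, Off, Green}.
States satisfying AG (red → AX (red ∧ ¬green)): ∅.

none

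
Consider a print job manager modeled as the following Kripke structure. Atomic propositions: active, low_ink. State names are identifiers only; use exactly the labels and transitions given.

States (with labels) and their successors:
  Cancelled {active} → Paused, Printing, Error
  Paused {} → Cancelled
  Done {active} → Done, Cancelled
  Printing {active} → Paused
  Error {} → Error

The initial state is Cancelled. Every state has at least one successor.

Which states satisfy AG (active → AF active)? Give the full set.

States satisfying active → AF active: {Cancelled, Paused, Done, Printing, Error}.
States satisfying AG (active → AF active): {Cancelled, Paused, Done, Printing, Error}.

{Cancelled, Paused, Done, Printing, Error}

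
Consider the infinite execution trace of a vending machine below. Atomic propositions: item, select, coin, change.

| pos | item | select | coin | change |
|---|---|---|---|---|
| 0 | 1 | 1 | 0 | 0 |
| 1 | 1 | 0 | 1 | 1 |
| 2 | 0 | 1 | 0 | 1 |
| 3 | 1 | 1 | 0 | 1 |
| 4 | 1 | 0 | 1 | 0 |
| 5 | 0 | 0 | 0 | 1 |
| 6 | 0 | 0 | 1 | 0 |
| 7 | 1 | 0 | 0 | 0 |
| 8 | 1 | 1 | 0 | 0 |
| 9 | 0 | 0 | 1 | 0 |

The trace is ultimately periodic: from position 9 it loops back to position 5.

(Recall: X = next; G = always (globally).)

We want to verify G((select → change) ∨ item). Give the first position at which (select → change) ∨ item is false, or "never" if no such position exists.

never

(select → change) ∨ item holds at every position 0..9, and those are all the positions the trace ever visits, so the invariant G((select → change) ∨ item) is never violated.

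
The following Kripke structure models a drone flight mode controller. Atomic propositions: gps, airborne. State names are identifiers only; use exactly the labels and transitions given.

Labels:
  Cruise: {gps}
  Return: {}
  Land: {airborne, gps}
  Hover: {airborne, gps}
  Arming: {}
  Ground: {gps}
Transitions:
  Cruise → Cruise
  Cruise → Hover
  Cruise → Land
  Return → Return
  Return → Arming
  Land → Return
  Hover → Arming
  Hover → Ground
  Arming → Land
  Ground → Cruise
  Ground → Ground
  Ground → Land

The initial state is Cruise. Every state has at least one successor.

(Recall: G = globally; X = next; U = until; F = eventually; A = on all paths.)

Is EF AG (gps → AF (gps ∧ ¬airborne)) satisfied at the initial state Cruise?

States satisfying AG (gps → AF (gps ∧ ¬airborne)): ∅.
States satisfying EF AG (gps → AF (gps ∧ ¬airborne)): ∅.
No suitable path/successor from Cruise witnesses the formula.
Cruise ∉ Sat(EF AG (gps → AF (gps ∧ ¬airborne))).

Violated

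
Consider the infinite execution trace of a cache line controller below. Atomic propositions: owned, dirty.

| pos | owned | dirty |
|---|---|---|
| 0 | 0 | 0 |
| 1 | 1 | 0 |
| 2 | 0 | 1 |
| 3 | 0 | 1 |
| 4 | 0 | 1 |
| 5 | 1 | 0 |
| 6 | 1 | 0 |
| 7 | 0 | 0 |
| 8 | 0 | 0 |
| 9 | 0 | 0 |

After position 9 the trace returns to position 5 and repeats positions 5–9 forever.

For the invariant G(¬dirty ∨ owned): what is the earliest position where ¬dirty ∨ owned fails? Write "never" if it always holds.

2

Check ¬dirty ∨ owned at each position in order: 0 ✓, 1 ✓.
At position 2 the labels are {dirty}, so ¬dirty ∨ owned is false there. This is the first violation.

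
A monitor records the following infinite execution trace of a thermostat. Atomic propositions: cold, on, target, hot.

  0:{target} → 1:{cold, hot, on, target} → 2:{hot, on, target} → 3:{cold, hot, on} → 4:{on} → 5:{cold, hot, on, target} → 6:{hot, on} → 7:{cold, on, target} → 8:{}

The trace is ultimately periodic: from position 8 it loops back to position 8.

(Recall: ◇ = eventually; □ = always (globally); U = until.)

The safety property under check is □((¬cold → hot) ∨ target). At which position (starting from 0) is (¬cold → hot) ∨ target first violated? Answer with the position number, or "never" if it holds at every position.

4

Check (¬cold → hot) ∨ target at each position in order: 0 ✓, 1 ✓, 2 ✓, 3 ✓.
At position 4 the labels are {on}, so (¬cold → hot) ∨ target is false there. This is the first violation.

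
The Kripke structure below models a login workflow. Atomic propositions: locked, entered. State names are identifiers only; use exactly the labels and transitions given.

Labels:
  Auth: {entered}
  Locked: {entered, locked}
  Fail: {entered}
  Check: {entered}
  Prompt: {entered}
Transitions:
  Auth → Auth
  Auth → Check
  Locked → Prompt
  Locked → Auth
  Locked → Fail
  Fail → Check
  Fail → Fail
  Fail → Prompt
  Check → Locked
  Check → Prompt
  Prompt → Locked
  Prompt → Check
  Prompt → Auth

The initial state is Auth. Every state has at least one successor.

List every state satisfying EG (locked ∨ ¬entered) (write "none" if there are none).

States satisfying locked ∨ ¬entered: {Locked}.
States satisfying EG (locked ∨ ¬entered): ∅.

none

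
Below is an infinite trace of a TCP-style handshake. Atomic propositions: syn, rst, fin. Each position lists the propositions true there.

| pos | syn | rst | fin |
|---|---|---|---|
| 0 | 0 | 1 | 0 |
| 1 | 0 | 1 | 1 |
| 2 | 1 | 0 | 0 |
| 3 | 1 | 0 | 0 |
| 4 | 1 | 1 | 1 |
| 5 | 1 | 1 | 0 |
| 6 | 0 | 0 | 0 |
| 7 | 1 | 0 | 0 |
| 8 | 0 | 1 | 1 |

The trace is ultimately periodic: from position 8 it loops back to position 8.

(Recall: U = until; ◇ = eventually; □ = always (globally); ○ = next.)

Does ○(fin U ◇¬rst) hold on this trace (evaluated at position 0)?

Satisfied

The position after 0 is 1; fin U ◇¬rst is true there.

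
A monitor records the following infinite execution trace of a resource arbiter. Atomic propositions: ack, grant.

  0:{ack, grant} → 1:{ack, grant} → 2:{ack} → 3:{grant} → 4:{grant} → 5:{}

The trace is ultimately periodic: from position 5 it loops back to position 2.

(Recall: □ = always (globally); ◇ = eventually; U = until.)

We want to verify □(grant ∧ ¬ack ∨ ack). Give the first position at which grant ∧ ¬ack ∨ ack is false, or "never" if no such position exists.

5

Check grant ∧ ¬ack ∨ ack at each position in order: 0 ✓, 1 ✓, 2 ✓, 3 ✓, 4 ✓.
At position 5 the labels are {}, so grant ∧ ¬ack ∨ ack is false there. This is the first violation.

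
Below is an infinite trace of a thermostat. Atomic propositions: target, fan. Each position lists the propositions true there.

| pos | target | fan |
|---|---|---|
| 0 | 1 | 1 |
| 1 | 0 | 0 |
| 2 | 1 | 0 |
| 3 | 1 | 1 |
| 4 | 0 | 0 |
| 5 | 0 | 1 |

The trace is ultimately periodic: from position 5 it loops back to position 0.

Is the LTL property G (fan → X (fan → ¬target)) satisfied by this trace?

No

fan → X (fan → ¬target) must hold at every position from 0 onward. It fails at position 5, so G (fan → X (fan → ¬target)) is false.
Positions where fan holds: 0, 3, 5.
Check X (fan → ¬target) at each: 0→ok, 3→ok, 5→fails.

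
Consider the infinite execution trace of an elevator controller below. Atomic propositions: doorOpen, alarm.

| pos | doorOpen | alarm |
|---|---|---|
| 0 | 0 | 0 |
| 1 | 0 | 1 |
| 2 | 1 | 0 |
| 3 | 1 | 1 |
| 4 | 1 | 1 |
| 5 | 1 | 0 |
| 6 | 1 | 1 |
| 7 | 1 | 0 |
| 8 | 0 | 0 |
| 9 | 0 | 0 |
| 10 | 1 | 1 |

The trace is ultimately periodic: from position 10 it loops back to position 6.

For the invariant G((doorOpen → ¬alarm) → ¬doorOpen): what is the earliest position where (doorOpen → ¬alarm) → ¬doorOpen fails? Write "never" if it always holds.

2

Check (doorOpen → ¬alarm) → ¬doorOpen at each position in order: 0 ✓, 1 ✓.
At position 2 the labels are {doorOpen}, so (doorOpen → ¬alarm) → ¬doorOpen is false there. This is the first violation.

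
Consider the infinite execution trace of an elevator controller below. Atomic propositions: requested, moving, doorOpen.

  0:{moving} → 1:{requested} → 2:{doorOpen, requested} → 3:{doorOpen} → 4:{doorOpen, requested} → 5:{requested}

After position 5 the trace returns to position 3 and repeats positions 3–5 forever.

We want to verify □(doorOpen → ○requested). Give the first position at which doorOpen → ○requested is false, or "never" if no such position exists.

Check doorOpen → ○requested at each position in order: 0 ✓, 1 ✓.
At position 2 the labels are {doorOpen, requested} and the next position 3 has {doorOpen}, so doorOpen → ○requested is false there. This is the first violation.

2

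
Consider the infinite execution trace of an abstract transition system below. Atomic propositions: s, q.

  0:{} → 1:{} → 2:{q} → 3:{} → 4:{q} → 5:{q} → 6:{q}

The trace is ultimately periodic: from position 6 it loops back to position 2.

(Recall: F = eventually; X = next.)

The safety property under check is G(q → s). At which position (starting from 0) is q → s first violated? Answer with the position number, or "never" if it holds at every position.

Check q → s at each position in order: 0 ✓, 1 ✓.
At position 2 the labels are {q}, so q → s is false there. This is the first violation.

2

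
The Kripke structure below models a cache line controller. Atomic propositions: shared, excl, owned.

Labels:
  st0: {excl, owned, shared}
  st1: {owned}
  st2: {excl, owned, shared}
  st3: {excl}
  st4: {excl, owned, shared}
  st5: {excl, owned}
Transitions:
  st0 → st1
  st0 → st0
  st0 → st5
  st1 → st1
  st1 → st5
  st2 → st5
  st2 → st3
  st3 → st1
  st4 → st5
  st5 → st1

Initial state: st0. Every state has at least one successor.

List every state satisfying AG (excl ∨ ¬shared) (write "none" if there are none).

States satisfying excl ∨ ¬shared: {st0, st1, st2, st3, st4, st5}.
States satisfying AG (excl ∨ ¬shared): {st0, st1, st2, st3, st4, st5}.

{st0, st1, st2, st3, st4, st5}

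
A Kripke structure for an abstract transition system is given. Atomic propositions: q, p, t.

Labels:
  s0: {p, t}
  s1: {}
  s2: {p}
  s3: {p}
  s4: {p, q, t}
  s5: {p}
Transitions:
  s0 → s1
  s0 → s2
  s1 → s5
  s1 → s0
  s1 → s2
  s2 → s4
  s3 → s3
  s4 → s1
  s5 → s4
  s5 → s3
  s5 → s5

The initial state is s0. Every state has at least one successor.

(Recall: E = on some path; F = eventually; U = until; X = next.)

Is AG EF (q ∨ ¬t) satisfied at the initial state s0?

States satisfying EF (q ∨ ¬t): {s0, s1, s2, s3, s4, s5}.
States satisfying AG EF (q ∨ ¬t): {s0, s1, s2, s3, s4, s5}.
Every state reachable from s0 satisfies EF (q ∨ ¬t).
s0 ∈ Sat(AG EF (q ∨ ¬t)).

Satisfied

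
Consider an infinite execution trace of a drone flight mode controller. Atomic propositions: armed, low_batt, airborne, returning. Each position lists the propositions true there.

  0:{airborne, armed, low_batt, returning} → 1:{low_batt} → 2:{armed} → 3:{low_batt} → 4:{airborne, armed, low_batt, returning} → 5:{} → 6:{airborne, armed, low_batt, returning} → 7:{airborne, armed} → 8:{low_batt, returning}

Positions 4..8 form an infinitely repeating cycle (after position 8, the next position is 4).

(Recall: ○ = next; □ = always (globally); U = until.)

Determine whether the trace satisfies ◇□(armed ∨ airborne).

□(armed ∨ airborne) is false at every position 0..8, so it never becomes true and ◇□(armed ∨ airborne) fails.

No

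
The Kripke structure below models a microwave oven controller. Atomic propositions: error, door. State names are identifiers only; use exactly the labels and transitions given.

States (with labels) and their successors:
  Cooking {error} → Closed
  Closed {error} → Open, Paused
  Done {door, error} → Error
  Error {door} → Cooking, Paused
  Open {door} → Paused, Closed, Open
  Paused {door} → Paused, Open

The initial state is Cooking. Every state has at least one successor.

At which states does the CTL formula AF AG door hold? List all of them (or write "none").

none

States satisfying AG door: ∅.
States satisfying AF AG door: ∅.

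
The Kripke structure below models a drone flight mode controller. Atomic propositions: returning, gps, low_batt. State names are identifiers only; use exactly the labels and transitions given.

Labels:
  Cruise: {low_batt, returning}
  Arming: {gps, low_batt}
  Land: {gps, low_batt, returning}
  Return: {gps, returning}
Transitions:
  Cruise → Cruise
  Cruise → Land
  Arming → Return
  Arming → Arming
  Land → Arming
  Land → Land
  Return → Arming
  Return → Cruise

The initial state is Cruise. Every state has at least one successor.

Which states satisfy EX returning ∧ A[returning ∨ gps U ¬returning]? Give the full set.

{Arming}

States satisfying returning: {Cruise, Land, Return}.
States satisfying EX returning: {Cruise, Arming, Land, Return}.
States satisfying returning ∨ gps: {Cruise, Arming, Land, Return}.
States satisfying ¬returning: {Arming}.
States satisfying A[returning ∨ gps U ¬returning]: {Arming}.
States satisfying EX returning ∧ A[returning ∨ gps U ¬returning]: {Arming}.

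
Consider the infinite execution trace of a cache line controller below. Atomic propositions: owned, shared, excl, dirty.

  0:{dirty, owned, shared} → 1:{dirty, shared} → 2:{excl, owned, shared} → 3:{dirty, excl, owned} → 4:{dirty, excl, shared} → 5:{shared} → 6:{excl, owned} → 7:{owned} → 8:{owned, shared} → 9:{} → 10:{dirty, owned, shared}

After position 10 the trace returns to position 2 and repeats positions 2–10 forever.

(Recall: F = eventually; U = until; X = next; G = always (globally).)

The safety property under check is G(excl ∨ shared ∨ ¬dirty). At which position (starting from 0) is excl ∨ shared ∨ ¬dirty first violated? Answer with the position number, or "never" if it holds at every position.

excl ∨ shared ∨ ¬dirty holds at every position 0..10, and those are all the positions the trace ever visits, so the invariant G(excl ∨ shared ∨ ¬dirty) is never violated.

never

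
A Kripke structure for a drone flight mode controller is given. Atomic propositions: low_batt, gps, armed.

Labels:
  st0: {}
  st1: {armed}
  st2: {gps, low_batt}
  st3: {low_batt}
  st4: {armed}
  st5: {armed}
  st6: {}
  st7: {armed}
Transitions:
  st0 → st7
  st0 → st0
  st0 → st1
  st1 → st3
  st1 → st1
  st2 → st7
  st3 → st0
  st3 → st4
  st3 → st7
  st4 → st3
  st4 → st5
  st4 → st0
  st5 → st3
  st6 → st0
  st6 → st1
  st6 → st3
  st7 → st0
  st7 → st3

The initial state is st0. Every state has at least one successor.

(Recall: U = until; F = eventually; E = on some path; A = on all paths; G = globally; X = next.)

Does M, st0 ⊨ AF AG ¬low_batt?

States satisfying AG ¬low_batt: ∅.
States satisfying AF AG ¬low_batt: ∅.
There is a path from st0 along which AG ¬low_batt never holds.
st0 ∉ Sat(AF AG ¬low_batt).

No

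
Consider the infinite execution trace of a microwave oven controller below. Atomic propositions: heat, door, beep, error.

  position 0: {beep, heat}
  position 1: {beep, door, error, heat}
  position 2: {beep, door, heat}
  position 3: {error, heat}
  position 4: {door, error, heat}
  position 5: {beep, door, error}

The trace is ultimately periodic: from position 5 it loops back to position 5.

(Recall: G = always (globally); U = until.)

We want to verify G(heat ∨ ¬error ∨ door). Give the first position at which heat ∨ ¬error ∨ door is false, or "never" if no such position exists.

never

heat ∨ ¬error ∨ door holds at every position 0..5, and those are all the positions the trace ever visits, so the invariant G(heat ∨ ¬error ∨ door) is never violated.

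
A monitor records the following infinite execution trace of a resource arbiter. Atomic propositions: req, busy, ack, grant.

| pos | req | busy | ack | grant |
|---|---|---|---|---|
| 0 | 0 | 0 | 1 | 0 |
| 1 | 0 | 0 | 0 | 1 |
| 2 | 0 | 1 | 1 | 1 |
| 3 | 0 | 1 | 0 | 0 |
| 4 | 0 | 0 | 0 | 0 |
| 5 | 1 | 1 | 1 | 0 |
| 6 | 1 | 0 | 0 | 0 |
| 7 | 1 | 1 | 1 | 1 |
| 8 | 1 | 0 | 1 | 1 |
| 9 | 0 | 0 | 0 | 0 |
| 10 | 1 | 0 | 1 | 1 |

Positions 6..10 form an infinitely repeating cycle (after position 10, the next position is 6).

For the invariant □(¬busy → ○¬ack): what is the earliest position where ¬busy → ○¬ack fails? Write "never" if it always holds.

1

Check ¬busy → ○¬ack at each position in order: 0 ✓.
At position 1 the labels are {grant} and the next position 2 has {ack, busy, grant}, so ¬busy → ○¬ack is false there. This is the first violation.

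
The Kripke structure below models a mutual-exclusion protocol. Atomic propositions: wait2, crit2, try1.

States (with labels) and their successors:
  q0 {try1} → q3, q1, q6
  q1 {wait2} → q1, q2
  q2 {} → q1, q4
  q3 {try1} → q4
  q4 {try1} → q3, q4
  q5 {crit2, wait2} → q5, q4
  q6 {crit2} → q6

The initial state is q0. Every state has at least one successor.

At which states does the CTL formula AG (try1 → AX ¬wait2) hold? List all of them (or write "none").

{q1, q2, q3, q4, q5, q6}

States satisfying try1 → AX ¬wait2: {q1, q2, q3, q4, q5, q6}.
States satisfying AG (try1 → AX ¬wait2): {q1, q2, q3, q4, q5, q6}.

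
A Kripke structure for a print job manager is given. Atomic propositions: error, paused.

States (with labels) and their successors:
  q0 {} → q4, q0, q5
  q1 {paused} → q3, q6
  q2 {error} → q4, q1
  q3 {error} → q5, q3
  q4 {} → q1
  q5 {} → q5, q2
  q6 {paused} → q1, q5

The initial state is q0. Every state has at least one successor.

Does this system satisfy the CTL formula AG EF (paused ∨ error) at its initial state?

States satisfying EF (paused ∨ error): {q0, q1, q2, q3, q4, q5, q6}.
States satisfying AG EF (paused ∨ error): {q0, q1, q2, q3, q4, q5, q6}.
Every state reachable from q0 satisfies EF (paused ∨ error).
q0 ∈ Sat(AG EF (paused ∨ error)).

Yes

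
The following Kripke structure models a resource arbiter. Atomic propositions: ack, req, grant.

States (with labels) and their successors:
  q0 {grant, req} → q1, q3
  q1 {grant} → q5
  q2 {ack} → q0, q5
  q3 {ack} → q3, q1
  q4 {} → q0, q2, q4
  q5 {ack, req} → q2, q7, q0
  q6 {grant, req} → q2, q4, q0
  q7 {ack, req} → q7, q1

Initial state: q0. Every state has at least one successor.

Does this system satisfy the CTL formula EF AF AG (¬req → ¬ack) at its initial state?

States satisfying AF AG (¬req → ¬ack): ∅.
States satisfying EF AF AG (¬req → ¬ack): ∅.
No suitable path/successor from q0 witnesses the formula.
q0 ∉ Sat(EF AF AG (¬req → ¬ack)).

Violated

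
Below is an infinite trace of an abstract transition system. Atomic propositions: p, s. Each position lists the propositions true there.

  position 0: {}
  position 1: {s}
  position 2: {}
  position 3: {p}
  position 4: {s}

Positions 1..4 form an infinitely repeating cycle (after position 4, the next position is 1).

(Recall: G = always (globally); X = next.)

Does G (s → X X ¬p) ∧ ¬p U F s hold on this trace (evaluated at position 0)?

s → X X ¬p must hold at every position from 0 onward. It fails at position 1, so G (s → X X ¬p) is false.
Positions where s holds: 1, 4.
Check X X ¬p at each: 1→fails, 4→ok.
Walking from position 0: F s first holds at position 0, and ¬p holds at every earlier position along the way, so ¬p U F s holds.
At position 0: G (s → X X ¬p) is false; ¬p U F s is true; so G (s → X X ¬p) ∧ ¬p U F s is false.

Violated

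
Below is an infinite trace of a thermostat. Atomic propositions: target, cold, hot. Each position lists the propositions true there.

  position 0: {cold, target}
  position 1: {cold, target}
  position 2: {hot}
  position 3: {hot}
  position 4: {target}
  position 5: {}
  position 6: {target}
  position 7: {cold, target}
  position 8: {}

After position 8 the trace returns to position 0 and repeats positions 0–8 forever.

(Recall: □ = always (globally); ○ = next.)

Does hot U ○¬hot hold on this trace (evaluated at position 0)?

Satisfied

Walking from position 0: ○¬hot first holds at position 0, and hot holds at every earlier position along the way, so hot U ○¬hot holds.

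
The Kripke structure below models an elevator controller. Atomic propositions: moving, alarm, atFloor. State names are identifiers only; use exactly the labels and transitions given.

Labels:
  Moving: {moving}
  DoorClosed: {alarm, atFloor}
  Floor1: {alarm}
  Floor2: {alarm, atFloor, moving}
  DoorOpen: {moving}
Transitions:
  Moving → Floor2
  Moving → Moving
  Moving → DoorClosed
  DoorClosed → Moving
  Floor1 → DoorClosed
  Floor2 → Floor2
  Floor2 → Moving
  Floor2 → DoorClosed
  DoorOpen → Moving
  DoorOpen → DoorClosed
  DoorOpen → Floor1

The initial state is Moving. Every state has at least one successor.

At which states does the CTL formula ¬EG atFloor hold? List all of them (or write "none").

{Moving, DoorClosed, Floor1, DoorOpen}

States satisfying atFloor: {DoorClosed, Floor2}.
States satisfying EG atFloor: {Floor2}.
States satisfying ¬EG atFloor: {Moving, DoorClosed, Floor1, DoorOpen}.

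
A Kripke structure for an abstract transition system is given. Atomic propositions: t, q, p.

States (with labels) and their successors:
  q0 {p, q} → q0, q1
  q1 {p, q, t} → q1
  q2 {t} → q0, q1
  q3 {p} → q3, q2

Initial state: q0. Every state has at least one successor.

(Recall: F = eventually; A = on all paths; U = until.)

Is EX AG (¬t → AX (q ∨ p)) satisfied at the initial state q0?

States satisfying AG (¬t → AX (q ∨ p)): {q0, q1, q2}.
States satisfying EX AG (¬t → AX (q ∨ p)): {q0, q1, q2, q3}.
q0 ∈ Sat(EX AG (¬t → AX (q ∨ p))).

Yes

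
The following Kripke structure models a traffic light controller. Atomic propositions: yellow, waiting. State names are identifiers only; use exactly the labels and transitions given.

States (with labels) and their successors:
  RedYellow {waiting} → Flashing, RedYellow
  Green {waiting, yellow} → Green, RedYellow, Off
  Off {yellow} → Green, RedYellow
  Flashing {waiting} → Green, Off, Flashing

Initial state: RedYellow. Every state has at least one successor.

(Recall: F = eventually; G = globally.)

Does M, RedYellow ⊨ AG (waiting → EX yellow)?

Does not hold

States satisfying waiting → EX yellow: {Green, Off, Flashing}.
States satisfying AG (waiting → EX yellow): ∅.
RedYellow is reachable from RedYellow and violates waiting → EX yellow, so AG fails at RedYellow.
RedYellow ∉ Sat(AG (waiting → EX yellow)).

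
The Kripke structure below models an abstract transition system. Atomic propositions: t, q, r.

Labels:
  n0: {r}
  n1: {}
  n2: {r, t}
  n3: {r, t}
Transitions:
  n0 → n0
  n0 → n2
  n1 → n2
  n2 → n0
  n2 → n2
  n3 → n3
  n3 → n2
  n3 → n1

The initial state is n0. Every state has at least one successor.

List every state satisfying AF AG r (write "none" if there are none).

{n0, n1, n2}

States satisfying AG r: {n0, n2}.
States satisfying AF AG r: {n0, n1, n2}.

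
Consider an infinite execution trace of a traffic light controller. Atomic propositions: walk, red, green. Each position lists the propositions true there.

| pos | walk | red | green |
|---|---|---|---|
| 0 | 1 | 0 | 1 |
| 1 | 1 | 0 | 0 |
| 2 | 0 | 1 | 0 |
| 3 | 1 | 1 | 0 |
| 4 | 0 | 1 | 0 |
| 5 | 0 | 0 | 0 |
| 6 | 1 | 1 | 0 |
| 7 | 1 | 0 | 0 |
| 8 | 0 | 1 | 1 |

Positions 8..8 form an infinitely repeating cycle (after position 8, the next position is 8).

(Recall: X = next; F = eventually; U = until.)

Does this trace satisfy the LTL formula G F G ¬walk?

Satisfied

F G ¬walk holds at every position 0..8, and those are all positions ever visited, so G F G ¬walk holds.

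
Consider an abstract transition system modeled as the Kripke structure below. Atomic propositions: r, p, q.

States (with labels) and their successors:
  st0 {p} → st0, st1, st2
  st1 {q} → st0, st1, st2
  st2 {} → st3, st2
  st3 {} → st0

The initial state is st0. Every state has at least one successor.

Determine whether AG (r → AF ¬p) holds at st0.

States satisfying r → AF ¬p: {st0, st1, st2, st3}.
States satisfying AG (r → AF ¬p): {st0, st1, st2, st3}.
Every state reachable from st0 satisfies r → AF ¬p.
st0 ∈ Sat(AG (r → AF ¬p)).

Holds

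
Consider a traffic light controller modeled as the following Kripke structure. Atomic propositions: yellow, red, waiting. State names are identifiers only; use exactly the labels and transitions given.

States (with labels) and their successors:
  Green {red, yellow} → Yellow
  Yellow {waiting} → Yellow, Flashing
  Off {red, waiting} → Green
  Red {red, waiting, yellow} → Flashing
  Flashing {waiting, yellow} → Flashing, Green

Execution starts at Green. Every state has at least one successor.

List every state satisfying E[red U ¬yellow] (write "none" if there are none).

{Green, Yellow, Off}

States satisfying red: {Green, Off, Red}.
States satisfying ¬yellow: {Yellow, Off}.
States satisfying E[red U ¬yellow]: {Green, Yellow, Off}.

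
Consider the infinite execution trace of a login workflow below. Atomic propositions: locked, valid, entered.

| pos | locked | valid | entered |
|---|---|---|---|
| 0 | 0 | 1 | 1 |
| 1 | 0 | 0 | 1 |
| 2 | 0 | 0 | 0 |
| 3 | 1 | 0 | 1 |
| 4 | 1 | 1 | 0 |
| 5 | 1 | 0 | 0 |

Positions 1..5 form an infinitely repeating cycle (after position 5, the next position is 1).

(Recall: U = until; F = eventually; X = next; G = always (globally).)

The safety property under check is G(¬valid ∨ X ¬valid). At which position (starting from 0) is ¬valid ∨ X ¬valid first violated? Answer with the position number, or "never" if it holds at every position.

¬valid ∨ X ¬valid holds at every position 0..5, and those are all the positions the trace ever visits, so the invariant G(¬valid ∨ X ¬valid) is never violated.

never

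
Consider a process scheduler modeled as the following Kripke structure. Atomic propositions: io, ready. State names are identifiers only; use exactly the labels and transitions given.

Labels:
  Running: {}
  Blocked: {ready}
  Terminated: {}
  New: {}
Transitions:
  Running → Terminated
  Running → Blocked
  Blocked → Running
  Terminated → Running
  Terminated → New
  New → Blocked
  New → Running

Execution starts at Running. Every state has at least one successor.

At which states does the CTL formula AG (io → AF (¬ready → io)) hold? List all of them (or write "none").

{Running, Blocked, Terminated, New}

States satisfying io → AF (¬ready → io): {Running, Blocked, Terminated, New}.
States satisfying AG (io → AF (¬ready → io)): {Running, Blocked, Terminated, New}.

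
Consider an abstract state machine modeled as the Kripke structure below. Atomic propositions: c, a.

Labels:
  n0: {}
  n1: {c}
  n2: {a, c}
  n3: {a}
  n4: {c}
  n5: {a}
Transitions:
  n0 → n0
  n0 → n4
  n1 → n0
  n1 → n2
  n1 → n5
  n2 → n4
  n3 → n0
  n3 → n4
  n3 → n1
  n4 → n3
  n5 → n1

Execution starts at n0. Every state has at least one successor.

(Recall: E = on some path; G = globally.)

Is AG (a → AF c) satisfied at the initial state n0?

States satisfying a → AF c: {n0, n1, n2, n4, n5}.
States satisfying AG (a → AF c): ∅.
n3 is reachable from n0 and violates a → AF c, so AG fails at n0.
n0 ∉ Sat(AG (a → AF c)).

Violated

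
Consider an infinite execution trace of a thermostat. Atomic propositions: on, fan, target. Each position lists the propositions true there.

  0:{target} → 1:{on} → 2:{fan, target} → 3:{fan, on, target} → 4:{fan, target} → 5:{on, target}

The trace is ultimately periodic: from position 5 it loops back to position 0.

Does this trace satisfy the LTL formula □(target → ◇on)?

target → ◇on holds at every position 0..5, and those are all positions ever visited, so □(target → ◇on) holds.
Positions where target holds: 0, 2, 3, 4, 5.
Check ◇on at each: 0→ok, 2→ok, 3→ok, 4→ok, 5→ok.

Satisfied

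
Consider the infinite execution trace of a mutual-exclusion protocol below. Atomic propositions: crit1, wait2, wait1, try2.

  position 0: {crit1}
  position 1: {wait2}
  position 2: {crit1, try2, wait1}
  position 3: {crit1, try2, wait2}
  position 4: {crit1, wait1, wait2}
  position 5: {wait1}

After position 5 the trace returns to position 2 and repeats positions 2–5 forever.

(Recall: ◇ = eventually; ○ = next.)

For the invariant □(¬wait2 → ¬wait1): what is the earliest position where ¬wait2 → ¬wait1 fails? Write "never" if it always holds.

2

Check ¬wait2 → ¬wait1 at each position in order: 0 ✓, 1 ✓.
At position 2 the labels are {crit1, try2, wait1}, so ¬wait2 → ¬wait1 is false there. This is the first violation.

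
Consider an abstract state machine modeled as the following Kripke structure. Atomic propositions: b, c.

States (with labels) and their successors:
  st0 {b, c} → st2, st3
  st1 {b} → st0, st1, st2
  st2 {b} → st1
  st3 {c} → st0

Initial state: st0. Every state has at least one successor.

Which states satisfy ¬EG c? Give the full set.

{st1, st2}

States satisfying c: {st0, st3}.
States satisfying EG c: {st0, st3}.
States satisfying ¬EG c: {st1, st2}.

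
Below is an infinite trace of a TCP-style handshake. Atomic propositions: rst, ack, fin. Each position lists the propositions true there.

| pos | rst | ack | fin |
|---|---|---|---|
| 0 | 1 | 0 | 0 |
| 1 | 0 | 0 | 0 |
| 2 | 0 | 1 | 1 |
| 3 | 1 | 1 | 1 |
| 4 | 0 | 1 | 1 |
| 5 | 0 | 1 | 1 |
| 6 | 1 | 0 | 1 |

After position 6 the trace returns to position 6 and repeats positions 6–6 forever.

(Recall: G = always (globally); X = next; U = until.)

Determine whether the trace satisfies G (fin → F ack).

fin → F ack must hold at every position from 0 onward. It fails at position 6, so G (fin → F ack) is false.
Positions where fin holds: 2, 3, 4, 5, 6.
Check F ack at each: 2→ok, 3→ok, 4→ok, 5→ok, 6→fails.

Does not hold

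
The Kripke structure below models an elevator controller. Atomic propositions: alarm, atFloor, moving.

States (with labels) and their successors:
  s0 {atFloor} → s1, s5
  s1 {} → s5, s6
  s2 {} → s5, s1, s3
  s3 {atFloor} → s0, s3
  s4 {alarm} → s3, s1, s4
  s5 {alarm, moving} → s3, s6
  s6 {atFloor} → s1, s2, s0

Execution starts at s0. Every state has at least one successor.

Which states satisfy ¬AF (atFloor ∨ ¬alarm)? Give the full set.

{s4}

States satisfying atFloor ∨ ¬alarm: {s0, s1, s2, s3, s6}.
States satisfying AF (atFloor ∨ ¬alarm): {s0, s1, s2, s3, s5, s6}.
States satisfying ¬AF (atFloor ∨ ¬alarm): {s4}.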